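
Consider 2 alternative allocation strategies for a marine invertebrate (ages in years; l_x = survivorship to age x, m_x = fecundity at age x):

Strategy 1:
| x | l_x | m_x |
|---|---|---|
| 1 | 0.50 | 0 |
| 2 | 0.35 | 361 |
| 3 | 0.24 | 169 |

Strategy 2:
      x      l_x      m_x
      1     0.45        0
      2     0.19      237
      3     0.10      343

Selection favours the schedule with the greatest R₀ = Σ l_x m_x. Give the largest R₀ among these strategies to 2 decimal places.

Strategy 1: R₀ = 0.50×0 + 0.35×361 + 0.24×169 = 166.9100
Strategy 2: R₀ = 0.45×0 + 0.19×237 + 0.10×343 = 79.3300
Highest R₀: strategy 1 with 166.9100.

166.91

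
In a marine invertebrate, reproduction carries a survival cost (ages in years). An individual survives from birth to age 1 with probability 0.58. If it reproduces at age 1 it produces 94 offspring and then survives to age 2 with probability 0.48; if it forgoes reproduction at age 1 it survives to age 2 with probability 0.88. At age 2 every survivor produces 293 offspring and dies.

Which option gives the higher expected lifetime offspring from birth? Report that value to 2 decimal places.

149.55

breed at age 1: R₀ = 0.58 × (94 + 0.48 × 293) = 0.58 × 234.6400 = 136.0912
delay to age 2: R₀ = 0.58 × (0.88 × 293) = 0.58 × 257.8400 = 149.5472
Higher: delay to age 2 (149.5472).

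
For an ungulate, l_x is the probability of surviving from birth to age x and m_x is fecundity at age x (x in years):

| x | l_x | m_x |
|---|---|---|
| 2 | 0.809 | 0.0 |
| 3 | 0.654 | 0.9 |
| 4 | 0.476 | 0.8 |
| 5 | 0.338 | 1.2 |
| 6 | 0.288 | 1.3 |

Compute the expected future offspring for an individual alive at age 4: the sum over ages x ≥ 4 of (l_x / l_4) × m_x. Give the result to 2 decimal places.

l_4 = 0.476. Conditional survival from age 4 to x is l_x / l_4.
  x=4: (0.476/0.476) × 0.8 = 0.8000
  x=5: (0.338/0.476) × 1.2 = 0.8521
  x=6: (0.288/0.476) × 1.3 = 0.7866
Sum = 0.8000 + 0.8521 + 0.7866 = 2.4387

2.44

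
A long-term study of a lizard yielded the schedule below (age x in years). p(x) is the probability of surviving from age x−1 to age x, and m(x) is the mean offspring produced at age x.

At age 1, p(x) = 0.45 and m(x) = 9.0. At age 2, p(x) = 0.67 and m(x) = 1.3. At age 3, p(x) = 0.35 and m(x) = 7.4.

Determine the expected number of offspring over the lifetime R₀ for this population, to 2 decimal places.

Survivorship from birth: l_x = p_1·p_2·…·p_x.
  l_1 = 0.45000
  l_2 = 0.30150
  l_3 = 0.10553
R₀ = Σ l_x m(x):
  age 1: 0.45000 × 9.0 = 4.0500
  age 2: 0.30150 × 1.3 = 0.3920
  age 3: 0.10553 × 7.4 = 0.7809
R₀ = 4.0500 + 0.3920 + 0.7809 = 5.2229

5.22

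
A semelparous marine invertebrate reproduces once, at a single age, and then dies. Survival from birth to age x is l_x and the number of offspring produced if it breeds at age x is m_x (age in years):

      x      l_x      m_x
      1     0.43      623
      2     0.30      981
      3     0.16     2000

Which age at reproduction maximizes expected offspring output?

3

Expected offspring if breeding at age x = l_x × m_x:
  age 1: 0.43 × 623 = 267.890
  age 2: 0.30 × 981 = 294.300
  age 3: 0.16 × 2000 = 320.000
Maximum at age 3 (320.000).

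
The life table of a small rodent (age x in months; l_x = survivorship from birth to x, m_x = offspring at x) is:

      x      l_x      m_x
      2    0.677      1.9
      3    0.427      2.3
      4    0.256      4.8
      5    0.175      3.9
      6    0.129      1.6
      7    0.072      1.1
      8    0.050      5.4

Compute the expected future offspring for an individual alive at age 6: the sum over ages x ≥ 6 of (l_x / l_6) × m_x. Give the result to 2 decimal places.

4.31

l_6 = 0.129. Conditional survival from age 6 to x is l_x / l_6.
  x=6: (0.129/0.129) × 1.6 = 1.6000
  x=7: (0.072/0.129) × 1.1 = 0.6140
  x=8: (0.050/0.129) × 5.4 = 2.0930
Sum = 1.6000 + 0.6140 + 2.0930 = 4.3070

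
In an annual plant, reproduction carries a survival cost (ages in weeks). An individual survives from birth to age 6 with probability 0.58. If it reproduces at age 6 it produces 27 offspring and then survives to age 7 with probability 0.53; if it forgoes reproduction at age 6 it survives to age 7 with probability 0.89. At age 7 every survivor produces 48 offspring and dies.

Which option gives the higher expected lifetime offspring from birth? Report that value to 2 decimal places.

30.42

breed at age 6: R₀ = 0.58 × (27 + 0.53 × 48) = 0.58 × 52.4400 = 30.4152
delay to age 7: R₀ = 0.58 × (0.89 × 48) = 0.58 × 42.7200 = 24.7776
Higher: breed at age 6 (30.4152).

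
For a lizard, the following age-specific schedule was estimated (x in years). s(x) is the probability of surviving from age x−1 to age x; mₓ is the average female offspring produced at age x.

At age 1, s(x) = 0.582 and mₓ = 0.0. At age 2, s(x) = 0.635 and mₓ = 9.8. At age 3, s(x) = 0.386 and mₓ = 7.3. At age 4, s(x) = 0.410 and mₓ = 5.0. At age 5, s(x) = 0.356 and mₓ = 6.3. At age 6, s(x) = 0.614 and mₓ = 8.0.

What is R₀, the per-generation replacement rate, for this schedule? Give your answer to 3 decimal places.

5.189

Survivorship from birth: l_x = s_1·s_2·…·s_x.
  l_1 = 0.58200
  l_2 = 0.36957
  l_3 = 0.14265
  l_4 = 0.05849
  l_5 = 0.02082
  l_6 = 0.01278
R₀ = Σ l_x mₓ:
  age 1: 0.58200 × 0.0 = 0.0000
  age 2: 0.36957 × 9.8 = 3.6218
  age 3: 0.14265 × 7.3 = 1.0413
  age 4: 0.05849 × 5.0 = 0.2924
  age 5: 0.02082 × 6.3 = 0.1312
  age 6: 0.01278 × 8.0 = 0.1022
R₀ = 0.0000 + 3.6218 + 1.0413 + 0.2924 + 0.1312 + 0.1022 = 5.1890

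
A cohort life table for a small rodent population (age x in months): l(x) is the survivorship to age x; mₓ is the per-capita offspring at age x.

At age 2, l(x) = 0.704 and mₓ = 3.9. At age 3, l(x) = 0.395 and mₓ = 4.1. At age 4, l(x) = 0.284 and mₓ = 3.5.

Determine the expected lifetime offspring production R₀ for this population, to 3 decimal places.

5.359

R₀ = Σ l(x) mₓ:
  age 2: 0.704 × 3.9 = 2.7456
  age 3: 0.395 × 4.1 = 1.6195
  age 4: 0.284 × 3.5 = 0.9940
R₀ = 2.7456 + 1.6195 + 0.9940 = 5.3591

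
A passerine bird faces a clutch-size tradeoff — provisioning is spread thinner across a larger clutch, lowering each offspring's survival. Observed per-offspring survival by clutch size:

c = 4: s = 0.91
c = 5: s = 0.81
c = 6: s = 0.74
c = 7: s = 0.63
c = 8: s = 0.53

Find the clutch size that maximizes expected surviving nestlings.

6

Expected surviving nestlings = c × s(c):
  c=4: 4 × 0.91 = 3.640
  c=5: 5 × 0.81 = 4.050
  c=6: 6 × 0.74 = 4.440
  c=7: 7 × 0.63 = 4.410
  c=8: 8 × 0.53 = 4.240
Maximum at c = 6 (4.440 surviving nestlings).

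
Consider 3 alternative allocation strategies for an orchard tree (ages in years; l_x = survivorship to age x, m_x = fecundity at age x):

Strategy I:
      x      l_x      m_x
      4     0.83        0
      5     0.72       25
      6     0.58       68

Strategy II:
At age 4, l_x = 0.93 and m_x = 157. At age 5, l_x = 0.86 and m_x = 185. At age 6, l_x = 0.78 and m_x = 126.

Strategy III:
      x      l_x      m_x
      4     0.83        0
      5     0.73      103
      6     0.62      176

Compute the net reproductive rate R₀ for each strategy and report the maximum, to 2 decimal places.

403.39

Strategy I: R₀ = 0.83×0 + 0.72×25 + 0.58×68 = 57.4400
Strategy II: R₀ = 0.93×157 + 0.86×185 + 0.78×126 = 403.3900
Strategy III: R₀ = 0.83×0 + 0.73×103 + 0.62×176 = 184.3100
Highest R₀: strategy II with 403.3900.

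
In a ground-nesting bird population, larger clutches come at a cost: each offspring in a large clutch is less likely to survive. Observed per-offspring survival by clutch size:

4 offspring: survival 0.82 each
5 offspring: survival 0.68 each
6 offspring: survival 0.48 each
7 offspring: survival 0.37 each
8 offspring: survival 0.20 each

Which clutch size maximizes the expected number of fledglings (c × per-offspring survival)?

Expected fledglings = c × s(c):
  c=4: 4 × 0.82 = 3.280
  c=5: 5 × 0.68 = 3.400
  c=6: 6 × 0.48 = 2.880
  c=7: 7 × 0.37 = 2.590
  c=8: 8 × 0.20 = 1.600
Maximum at c = 5 (3.400 fledglings).

5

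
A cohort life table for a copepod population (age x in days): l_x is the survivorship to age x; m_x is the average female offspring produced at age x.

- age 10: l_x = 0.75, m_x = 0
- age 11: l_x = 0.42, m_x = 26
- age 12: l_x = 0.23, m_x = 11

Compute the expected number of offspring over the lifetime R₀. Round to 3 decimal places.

R₀ = Σ l_x m_x:
  age 10: 0.75 × 0 = 0.0000
  age 11: 0.42 × 26 = 10.9200
  age 12: 0.23 × 11 = 2.5300
R₀ = 0.0000 + 10.9200 + 2.5300 = 13.4500

13.450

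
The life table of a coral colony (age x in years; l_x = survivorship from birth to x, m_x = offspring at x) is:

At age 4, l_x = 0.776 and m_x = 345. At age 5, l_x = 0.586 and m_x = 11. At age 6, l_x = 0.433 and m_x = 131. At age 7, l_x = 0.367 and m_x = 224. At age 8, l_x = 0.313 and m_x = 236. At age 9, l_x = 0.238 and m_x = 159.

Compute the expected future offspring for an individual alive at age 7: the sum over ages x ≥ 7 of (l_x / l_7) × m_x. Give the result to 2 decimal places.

l_7 = 0.367. Conditional survival from age 7 to x is l_x / l_7.
  x=7: (0.367/0.367) × 224 = 224.0000
  x=8: (0.313/0.367) × 236 = 201.2752
  x=9: (0.238/0.367) × 159 = 103.1117
Sum = 224.0000 + 201.2752 + 103.1117 = 528.3869

528.39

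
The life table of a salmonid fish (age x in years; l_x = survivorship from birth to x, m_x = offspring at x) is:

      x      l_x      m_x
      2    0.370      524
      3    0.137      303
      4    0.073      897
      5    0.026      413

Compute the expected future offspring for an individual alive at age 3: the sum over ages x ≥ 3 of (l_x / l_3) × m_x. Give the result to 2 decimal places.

l_3 = 0.137. Conditional survival from age 3 to x is l_x / l_3.
  x=3: (0.137/0.137) × 303 = 303.0000
  x=4: (0.073/0.137) × 897 = 477.9635
  x=5: (0.026/0.137) × 413 = 78.3796
Sum = 303.0000 + 477.9635 + 78.3796 = 859.3431

859.34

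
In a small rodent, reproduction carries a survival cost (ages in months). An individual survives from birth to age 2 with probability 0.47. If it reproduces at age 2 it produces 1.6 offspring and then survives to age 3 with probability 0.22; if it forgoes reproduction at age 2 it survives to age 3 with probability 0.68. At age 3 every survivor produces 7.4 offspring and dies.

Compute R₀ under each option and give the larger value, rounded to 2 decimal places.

breed at age 2: R₀ = 0.47 × (1.6 + 0.22 × 7.4) = 0.47 × 3.2280 = 1.5172
delay to age 3: R₀ = 0.47 × (0.68 × 7.4) = 0.47 × 5.0320 = 2.3650
Higher: delay to age 3 (2.3650).

2.37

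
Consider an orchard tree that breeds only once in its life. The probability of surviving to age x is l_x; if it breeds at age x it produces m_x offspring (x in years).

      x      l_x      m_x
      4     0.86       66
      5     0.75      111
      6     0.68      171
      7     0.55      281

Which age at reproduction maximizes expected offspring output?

7

Expected offspring if breeding at age x = l_x × m_x:
  age 4: 0.86 × 66 = 56.760
  age 5: 0.75 × 111 = 83.250
  age 6: 0.68 × 171 = 116.280
  age 7: 0.55 × 281 = 154.550
Maximum at age 7 (154.550).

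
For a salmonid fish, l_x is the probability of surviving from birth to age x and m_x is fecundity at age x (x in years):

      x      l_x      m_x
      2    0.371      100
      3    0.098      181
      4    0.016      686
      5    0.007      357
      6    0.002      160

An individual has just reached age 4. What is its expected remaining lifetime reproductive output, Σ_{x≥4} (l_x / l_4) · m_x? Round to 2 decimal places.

862.19

l_4 = 0.016. Conditional survival from age 4 to x is l_x / l_4.
  x=4: (0.016/0.016) × 686 = 686.0000
  x=5: (0.007/0.016) × 357 = 156.1875
  x=6: (0.002/0.016) × 160 = 20.0000
Sum = 686.0000 + 156.1875 + 20.0000 = 862.1875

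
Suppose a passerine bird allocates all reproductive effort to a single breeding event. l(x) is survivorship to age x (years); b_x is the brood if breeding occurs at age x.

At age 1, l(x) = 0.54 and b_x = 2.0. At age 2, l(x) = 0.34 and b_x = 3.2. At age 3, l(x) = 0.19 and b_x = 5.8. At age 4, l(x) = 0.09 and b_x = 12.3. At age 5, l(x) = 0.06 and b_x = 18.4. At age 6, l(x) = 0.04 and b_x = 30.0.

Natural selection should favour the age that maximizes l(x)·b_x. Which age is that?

Expected offspring if breeding at age x = l(x) × b_x:
  age 1: 0.54 × 2.0 = 1.080
  age 2: 0.34 × 3.2 = 1.088
  age 3: 0.19 × 5.8 = 1.102
  age 4: 0.09 × 12.3 = 1.107
  age 5: 0.06 × 18.4 = 1.104
  age 6: 0.04 × 30.0 = 1.200
Maximum at age 6 (1.200).

6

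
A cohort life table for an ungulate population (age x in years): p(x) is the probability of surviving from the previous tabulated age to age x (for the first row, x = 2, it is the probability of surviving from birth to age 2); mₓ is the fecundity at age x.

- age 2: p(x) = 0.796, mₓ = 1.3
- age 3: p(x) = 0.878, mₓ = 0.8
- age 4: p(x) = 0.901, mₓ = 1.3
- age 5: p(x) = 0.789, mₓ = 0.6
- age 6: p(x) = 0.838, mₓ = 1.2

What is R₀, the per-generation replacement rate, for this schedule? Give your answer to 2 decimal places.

Survivorship from birth: l_x = p_2·p_3·…·p_x.
  l_2 = 0.79600
  l_3 = 0.69889
  l_4 = 0.62970
  l_5 = 0.49683
  l_6 = 0.41635
R₀ = Σ l_x mₓ:
  age 2: 0.79600 × 1.3 = 1.0348
  age 3: 0.69889 × 0.8 = 0.5591
  age 4: 0.62970 × 1.3 = 0.8186
  age 5: 0.49683 × 0.6 = 0.2981
  age 6: 0.41635 × 1.2 = 0.4996
R₀ = 1.0348 + 0.5591 + 0.8186 + 0.2981 + 0.4996 = 3.2102

3.21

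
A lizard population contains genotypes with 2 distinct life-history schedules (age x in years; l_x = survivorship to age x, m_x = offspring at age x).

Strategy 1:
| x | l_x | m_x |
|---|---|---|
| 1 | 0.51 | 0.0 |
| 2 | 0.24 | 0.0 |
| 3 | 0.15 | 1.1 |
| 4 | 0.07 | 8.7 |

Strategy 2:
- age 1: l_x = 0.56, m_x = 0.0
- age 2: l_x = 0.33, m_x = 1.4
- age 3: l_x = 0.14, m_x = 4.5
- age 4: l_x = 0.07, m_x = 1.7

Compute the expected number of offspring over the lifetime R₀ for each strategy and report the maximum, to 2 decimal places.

1.21

Strategy 1: R₀ = 0.51×0.0 + 0.24×0.0 + 0.15×1.1 + 0.07×8.7 = 0.7740
Strategy 2: R₀ = 0.56×0.0 + 0.33×1.4 + 0.14×4.5 + 0.07×1.7 = 1.2110
Highest R₀: strategy 2 with 1.2110.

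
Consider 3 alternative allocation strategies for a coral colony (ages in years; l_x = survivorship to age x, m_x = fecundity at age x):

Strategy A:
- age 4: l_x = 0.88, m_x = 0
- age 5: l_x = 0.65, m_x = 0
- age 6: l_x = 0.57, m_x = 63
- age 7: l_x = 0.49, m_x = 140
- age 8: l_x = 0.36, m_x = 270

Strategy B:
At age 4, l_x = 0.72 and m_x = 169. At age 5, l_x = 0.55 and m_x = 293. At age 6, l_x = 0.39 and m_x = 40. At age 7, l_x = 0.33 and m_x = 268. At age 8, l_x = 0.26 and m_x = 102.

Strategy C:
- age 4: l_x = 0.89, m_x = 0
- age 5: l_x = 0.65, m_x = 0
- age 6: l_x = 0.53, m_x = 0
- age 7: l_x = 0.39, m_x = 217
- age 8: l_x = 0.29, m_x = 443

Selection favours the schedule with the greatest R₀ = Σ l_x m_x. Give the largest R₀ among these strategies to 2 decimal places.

Strategy A: R₀ = 0.88×0 + 0.65×0 + 0.57×63 + 0.49×140 + 0.36×270 = 201.7100
Strategy B: R₀ = 0.72×169 + 0.55×293 + 0.39×40 + 0.33×268 + 0.26×102 = 413.3900
Strategy C: R₀ = 0.89×0 + 0.65×0 + 0.53×0 + 0.39×217 + 0.29×443 = 213.1000
Highest R₀: strategy B with 413.3900.

413.39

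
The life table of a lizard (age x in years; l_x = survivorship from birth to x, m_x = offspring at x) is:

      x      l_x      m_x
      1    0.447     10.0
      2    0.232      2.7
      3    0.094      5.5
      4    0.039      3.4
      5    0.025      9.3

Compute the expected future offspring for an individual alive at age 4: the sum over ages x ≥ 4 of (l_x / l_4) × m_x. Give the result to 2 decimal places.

9.36

l_4 = 0.039. Conditional survival from age 4 to x is l_x / l_4.
  x=4: (0.039/0.039) × 3.4 = 3.4000
  x=5: (0.025/0.039) × 9.3 = 5.9615
Sum = 3.4000 + 5.9615 = 9.3615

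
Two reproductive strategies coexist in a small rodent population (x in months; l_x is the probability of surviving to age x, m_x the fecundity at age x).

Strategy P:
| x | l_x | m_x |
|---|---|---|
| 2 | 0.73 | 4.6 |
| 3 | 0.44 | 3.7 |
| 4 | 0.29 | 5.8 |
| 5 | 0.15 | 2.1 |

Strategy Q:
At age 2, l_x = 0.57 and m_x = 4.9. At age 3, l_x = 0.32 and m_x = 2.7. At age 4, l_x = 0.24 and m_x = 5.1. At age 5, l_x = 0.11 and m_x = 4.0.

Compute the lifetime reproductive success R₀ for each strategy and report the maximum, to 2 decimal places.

6.98

Strategy P: R₀ = 0.73×4.6 + 0.44×3.7 + 0.29×5.8 + 0.15×2.1 = 6.9830
Strategy Q: R₀ = 0.57×4.9 + 0.32×2.7 + 0.24×5.1 + 0.11×4.0 = 5.3210
Highest R₀: strategy P with 6.9830.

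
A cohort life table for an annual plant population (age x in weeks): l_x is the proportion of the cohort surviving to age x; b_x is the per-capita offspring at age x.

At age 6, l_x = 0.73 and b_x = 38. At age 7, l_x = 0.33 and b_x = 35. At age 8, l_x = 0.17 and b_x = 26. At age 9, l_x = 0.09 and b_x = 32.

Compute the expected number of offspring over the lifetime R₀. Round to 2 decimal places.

46.59

R₀ = Σ l_x b_x:
  age 6: 0.73 × 38 = 27.7400
  age 7: 0.33 × 35 = 11.5500
  age 8: 0.17 × 26 = 4.4200
  age 9: 0.09 × 32 = 2.8800
R₀ = 27.7400 + 11.5500 + 4.4200 + 2.8800 = 46.5900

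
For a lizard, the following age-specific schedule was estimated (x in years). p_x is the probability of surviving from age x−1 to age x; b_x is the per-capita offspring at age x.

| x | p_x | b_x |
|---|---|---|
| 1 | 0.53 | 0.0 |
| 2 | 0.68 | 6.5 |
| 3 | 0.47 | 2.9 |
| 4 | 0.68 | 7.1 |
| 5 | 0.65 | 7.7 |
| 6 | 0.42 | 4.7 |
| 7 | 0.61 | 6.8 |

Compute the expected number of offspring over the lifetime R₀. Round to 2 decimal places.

4.51

Survivorship from birth: l_x = p_1·p_2·…·p_x.
  l_1 = 0.53000
  l_2 = 0.36040
  l_3 = 0.16939
  l_4 = 0.11518
  l_5 = 0.07487
  l_6 = 0.03145
  l_7 = 0.01918
R₀ = Σ l_x b_x:
  age 1: 0.53000 × 0.0 = 0.0000
  age 2: 0.36040 × 6.5 = 2.3426
  age 3: 0.16939 × 2.9 = 0.4912
  age 4: 0.11518 × 7.1 = 0.8178
  age 5: 0.07487 × 7.7 = 0.5765
  age 6: 0.03145 × 4.7 = 0.1478
  age 7: 0.01918 × 6.8 = 0.1304
R₀ = 0.0000 + 2.3426 + 0.4912 + 0.8178 + 0.5765 + 0.1478 + 0.1304 = 4.5063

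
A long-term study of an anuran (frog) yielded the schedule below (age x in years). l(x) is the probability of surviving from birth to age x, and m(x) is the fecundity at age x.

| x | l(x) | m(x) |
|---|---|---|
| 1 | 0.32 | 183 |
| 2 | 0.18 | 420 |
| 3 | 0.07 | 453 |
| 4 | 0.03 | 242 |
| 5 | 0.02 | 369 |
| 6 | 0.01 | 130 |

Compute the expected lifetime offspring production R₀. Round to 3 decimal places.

181.810

R₀ = Σ l(x) m(x):
  age 1: 0.32 × 183 = 58.5600
  age 2: 0.18 × 420 = 75.6000
  age 3: 0.07 × 453 = 31.7100
  age 4: 0.03 × 242 = 7.2600
  age 5: 0.02 × 369 = 7.3800
  age 6: 0.01 × 130 = 1.3000
R₀ = 58.5600 + 75.6000 + 31.7100 + 7.2600 + 7.3800 + 1.3000 = 181.8100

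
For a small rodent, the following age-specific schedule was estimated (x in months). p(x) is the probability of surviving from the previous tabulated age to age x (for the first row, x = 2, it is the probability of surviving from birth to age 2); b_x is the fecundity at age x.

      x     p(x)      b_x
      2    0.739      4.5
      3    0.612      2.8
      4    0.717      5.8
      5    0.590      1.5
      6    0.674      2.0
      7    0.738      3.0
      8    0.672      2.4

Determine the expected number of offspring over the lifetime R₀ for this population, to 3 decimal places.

Survivorship from birth: l_x = p_2·p_3·…·p_x.
  l_2 = 0.73900
  l_3 = 0.45227
  l_4 = 0.32428
  l_5 = 0.19132
  l_6 = 0.12895
  l_7 = 0.09517
  l_8 = 0.06395
R₀ = Σ l_x b_x:
  age 2: 0.73900 × 4.5 = 3.3255
  age 3: 0.45227 × 2.8 = 1.2664
  age 4: 0.32428 × 5.8 = 1.8808
  age 5: 0.19132 × 1.5 = 0.2870
  age 6: 0.12895 × 2.0 = 0.2579
  age 7: 0.09517 × 3.0 = 0.2855
  age 8: 0.06395 × 2.4 = 0.1535
R₀ = 3.3255 + 1.2664 + 1.8808 + 0.2870 + 0.2579 + 0.2855 + 0.1535 = 7.4566

7.457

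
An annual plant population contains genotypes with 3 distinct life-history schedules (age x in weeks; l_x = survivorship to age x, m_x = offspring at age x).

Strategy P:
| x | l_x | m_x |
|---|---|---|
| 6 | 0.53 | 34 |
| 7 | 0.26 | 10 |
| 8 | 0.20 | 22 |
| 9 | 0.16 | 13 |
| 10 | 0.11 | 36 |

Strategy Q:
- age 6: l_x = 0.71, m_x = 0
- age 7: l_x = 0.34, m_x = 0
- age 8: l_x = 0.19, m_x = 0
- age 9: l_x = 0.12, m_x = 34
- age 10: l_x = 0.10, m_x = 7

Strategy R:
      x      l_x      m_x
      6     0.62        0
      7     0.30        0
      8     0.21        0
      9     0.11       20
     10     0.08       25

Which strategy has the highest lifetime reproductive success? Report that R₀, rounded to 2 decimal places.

Strategy P: R₀ = 0.53×34 + 0.26×10 + 0.20×22 + 0.16×13 + 0.11×36 = 31.0600
Strategy Q: R₀ = 0.71×0 + 0.34×0 + 0.19×0 + 0.12×34 + 0.10×7 = 4.7800
Strategy R: R₀ = 0.62×0 + 0.30×0 + 0.21×0 + 0.11×20 + 0.08×25 = 4.2000
Highest R₀: strategy P with 31.0600.

31.06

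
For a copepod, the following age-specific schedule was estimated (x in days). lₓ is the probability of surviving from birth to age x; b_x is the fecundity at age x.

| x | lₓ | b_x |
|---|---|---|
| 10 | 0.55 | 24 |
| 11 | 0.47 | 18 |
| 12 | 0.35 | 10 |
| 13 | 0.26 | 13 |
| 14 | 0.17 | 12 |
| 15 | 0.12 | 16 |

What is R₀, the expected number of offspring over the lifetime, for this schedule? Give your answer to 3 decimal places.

32.500

R₀ = Σ lₓ b_x:
  age 10: 0.55 × 24 = 13.2000
  age 11: 0.47 × 18 = 8.4600
  age 12: 0.35 × 10 = 3.5000
  age 13: 0.26 × 13 = 3.3800
  age 14: 0.17 × 12 = 2.0400
  age 15: 0.12 × 16 = 1.9200
R₀ = 13.2000 + 8.4600 + 3.5000 + 3.3800 + 2.0400 + 1.9200 = 32.5000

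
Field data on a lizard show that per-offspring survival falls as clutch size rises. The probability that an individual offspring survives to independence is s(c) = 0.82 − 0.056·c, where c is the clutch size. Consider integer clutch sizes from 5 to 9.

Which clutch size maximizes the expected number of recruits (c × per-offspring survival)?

7

Expected recruits = c × s(c):
  c=5: 5 × 0.540 = 2.700
  c=6: 6 × 0.484 = 2.904
  c=7: 7 × 0.428 = 2.996
  c=8: 8 × 0.372 = 2.976
  c=9: 9 × 0.316 = 2.844
Maximum at c = 7 (2.996 recruits).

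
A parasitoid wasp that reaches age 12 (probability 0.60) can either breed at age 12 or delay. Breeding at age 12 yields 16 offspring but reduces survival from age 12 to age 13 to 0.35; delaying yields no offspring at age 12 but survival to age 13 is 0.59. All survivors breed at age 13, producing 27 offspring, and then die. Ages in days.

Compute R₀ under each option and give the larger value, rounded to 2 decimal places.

breed at age 12: R₀ = 0.60 × (16 + 0.35 × 27) = 0.60 × 25.4500 = 15.2700
delay to age 13: R₀ = 0.60 × (0.59 × 27) = 0.60 × 15.9300 = 9.5580
Higher: breed at age 12 (15.2700).

15.27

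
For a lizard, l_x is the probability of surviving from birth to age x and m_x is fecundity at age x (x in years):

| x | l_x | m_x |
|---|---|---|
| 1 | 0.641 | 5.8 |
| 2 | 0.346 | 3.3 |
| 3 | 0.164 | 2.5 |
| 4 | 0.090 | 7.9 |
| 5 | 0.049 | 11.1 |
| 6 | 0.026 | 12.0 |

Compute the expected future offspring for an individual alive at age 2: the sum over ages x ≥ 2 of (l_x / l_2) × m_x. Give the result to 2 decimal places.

9.01

l_2 = 0.346. Conditional survival from age 2 to x is l_x / l_2.
  x=2: (0.346/0.346) × 3.3 = 3.3000
  x=3: (0.164/0.346) × 2.5 = 1.1850
  x=4: (0.090/0.346) × 7.9 = 2.0549
  x=5: (0.049/0.346) × 11.1 = 1.5720
  x=6: (0.026/0.346) × 12.0 = 0.9017
Sum = 3.3000 + 1.1850 + 2.0549 + 1.5720 + 0.9017 = 9.0136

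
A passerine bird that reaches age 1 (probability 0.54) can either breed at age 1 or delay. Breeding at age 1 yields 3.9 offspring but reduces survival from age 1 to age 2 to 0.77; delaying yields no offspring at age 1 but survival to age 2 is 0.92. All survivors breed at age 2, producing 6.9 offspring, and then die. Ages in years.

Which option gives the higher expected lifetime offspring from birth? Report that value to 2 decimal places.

breed at age 1: R₀ = 0.54 × (3.9 + 0.77 × 6.9) = 0.54 × 9.2130 = 4.9750
delay to age 2: R₀ = 0.54 × (0.92 × 6.9) = 0.54 × 6.3480 = 3.4279
Higher: breed at age 1 (4.9750).

4.98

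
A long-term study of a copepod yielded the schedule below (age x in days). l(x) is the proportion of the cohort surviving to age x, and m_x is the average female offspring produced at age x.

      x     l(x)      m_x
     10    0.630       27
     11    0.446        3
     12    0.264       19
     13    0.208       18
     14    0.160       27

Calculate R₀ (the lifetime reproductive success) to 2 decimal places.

31.43

R₀ = Σ l(x) m_x:
  age 10: 0.630 × 27 = 17.0100
  age 11: 0.446 × 3 = 1.3380
  age 12: 0.264 × 19 = 5.0160
  age 13: 0.208 × 18 = 3.7440
  age 14: 0.160 × 27 = 4.3200
R₀ = 17.0100 + 1.3380 + 5.0160 + 3.7440 + 4.3200 = 31.4280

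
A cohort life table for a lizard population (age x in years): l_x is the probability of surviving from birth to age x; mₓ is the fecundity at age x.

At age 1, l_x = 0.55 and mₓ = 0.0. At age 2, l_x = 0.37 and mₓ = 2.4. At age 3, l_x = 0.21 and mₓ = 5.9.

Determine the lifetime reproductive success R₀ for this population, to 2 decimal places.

2.13

R₀ = Σ l_x mₓ:
  age 1: 0.55 × 0.0 = 0.0000
  age 2: 0.37 × 2.4 = 0.8880
  age 3: 0.21 × 5.9 = 1.2390
R₀ = 0.0000 + 0.8880 + 1.2390 = 2.1270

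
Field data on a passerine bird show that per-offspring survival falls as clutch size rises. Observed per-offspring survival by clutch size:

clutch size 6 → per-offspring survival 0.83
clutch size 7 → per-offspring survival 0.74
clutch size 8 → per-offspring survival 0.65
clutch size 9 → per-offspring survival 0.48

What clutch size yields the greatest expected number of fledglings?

8

Expected fledglings = c × s(c):
  c=6: 6 × 0.83 = 4.980
  c=7: 7 × 0.74 = 5.180
  c=8: 8 × 0.65 = 5.200
  c=9: 9 × 0.48 = 4.320
Maximum at c = 8 (5.200 fledglings).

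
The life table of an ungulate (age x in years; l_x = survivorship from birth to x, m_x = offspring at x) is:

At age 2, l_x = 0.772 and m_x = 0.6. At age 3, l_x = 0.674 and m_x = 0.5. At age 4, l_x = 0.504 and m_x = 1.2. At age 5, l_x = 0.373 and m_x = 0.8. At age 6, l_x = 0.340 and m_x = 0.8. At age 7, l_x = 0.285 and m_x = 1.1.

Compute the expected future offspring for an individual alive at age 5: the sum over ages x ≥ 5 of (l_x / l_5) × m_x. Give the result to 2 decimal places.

2.37

l_5 = 0.373. Conditional survival from age 5 to x is l_x / l_5.
  x=5: (0.373/0.373) × 0.8 = 0.8000
  x=6: (0.340/0.373) × 0.8 = 0.7292
  x=7: (0.285/0.373) × 1.1 = 0.8405
Sum = 0.8000 + 0.7292 + 0.8405 = 2.3697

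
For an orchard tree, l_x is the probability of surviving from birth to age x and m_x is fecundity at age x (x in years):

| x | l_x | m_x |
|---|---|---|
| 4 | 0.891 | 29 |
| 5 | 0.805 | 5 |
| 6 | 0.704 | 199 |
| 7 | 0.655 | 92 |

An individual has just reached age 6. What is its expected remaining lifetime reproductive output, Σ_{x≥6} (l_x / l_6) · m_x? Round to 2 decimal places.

284.60

l_6 = 0.704. Conditional survival from age 6 to x is l_x / l_6.
  x=6: (0.704/0.704) × 199 = 199.0000
  x=7: (0.655/0.704) × 92 = 85.5966
Sum = 199.0000 + 85.5966 = 284.5966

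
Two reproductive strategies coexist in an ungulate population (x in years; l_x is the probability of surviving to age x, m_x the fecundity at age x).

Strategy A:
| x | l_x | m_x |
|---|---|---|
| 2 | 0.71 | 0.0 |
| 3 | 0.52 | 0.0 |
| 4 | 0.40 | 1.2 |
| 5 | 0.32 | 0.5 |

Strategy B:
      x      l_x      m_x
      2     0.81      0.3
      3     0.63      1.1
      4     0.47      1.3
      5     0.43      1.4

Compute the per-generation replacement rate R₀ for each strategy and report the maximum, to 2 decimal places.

Strategy A: R₀ = 0.71×0.0 + 0.52×0.0 + 0.40×1.2 + 0.32×0.5 = 0.6400
Strategy B: R₀ = 0.81×0.3 + 0.63×1.1 + 0.47×1.3 + 0.43×1.4 = 2.1490
Highest R₀: strategy B with 2.1490.

2.15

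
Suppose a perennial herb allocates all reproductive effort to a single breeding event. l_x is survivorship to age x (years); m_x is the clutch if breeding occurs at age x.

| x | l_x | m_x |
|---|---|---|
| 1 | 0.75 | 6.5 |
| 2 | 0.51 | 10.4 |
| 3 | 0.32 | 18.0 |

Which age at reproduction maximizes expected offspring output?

3

Expected offspring if breeding at age x = l_x × m_x:
  age 1: 0.75 × 6.5 = 4.875
  age 2: 0.51 × 10.4 = 5.304
  age 3: 0.32 × 18.0 = 5.760
Maximum at age 3 (5.760).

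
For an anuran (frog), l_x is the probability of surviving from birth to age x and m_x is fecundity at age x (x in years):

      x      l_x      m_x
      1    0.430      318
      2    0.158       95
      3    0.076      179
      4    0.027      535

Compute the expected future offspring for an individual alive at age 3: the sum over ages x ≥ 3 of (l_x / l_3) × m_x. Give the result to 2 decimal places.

369.07

l_3 = 0.076. Conditional survival from age 3 to x is l_x / l_3.
  x=3: (0.076/0.076) × 179 = 179.0000
  x=4: (0.027/0.076) × 535 = 190.0658
Sum = 179.0000 + 190.0658 = 369.0658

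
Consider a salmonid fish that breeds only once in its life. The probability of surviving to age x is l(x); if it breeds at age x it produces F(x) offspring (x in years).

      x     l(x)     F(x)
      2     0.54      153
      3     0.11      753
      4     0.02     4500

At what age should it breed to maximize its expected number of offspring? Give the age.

4

Expected offspring if breeding at age x = l(x) × F(x):
  age 2: 0.54 × 153 = 82.620
  age 3: 0.11 × 753 = 82.830
  age 4: 0.02 × 4500 = 90.000
Maximum at age 4 (90.000).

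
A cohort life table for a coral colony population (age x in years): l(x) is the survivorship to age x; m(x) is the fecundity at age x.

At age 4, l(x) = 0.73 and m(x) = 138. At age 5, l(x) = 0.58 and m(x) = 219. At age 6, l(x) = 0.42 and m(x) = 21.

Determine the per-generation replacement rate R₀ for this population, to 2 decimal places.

R₀ = Σ l(x) m(x):
  age 4: 0.73 × 138 = 100.7400
  age 5: 0.58 × 219 = 127.0200
  age 6: 0.42 × 21 = 8.8200
R₀ = 100.7400 + 127.0200 + 8.8200 = 236.5800

236.58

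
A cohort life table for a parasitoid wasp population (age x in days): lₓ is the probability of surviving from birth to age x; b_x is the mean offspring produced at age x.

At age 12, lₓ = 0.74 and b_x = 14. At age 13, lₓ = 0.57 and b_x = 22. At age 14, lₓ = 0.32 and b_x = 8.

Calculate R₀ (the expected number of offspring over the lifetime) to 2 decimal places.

R₀ = Σ lₓ b_x:
  age 12: 0.74 × 14 = 10.3600
  age 13: 0.57 × 22 = 12.5400
  age 14: 0.32 × 8 = 2.5600
R₀ = 10.3600 + 12.5400 + 2.5600 = 25.4600

25.46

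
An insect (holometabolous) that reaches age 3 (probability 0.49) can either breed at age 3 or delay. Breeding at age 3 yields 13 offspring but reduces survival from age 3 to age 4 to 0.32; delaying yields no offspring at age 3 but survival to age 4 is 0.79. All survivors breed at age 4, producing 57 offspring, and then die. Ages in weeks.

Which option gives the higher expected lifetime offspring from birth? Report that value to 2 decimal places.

breed at age 3: R₀ = 0.49 × (13 + 0.32 × 57) = 0.49 × 31.2400 = 15.3076
delay to age 4: R₀ = 0.49 × (0.79 × 57) = 0.49 × 45.0300 = 22.0647
Higher: delay to age 4 (22.0647).

22.06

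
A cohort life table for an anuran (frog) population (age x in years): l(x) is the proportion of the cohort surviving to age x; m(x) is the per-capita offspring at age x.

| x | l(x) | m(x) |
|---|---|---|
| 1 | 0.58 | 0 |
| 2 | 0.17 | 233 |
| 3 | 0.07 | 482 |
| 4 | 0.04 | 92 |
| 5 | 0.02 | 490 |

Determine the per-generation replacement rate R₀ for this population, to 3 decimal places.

86.830

R₀ = Σ l(x) m(x):
  age 1: 0.58 × 0 = 0.0000
  age 2: 0.17 × 233 = 39.6100
  age 3: 0.07 × 482 = 33.7400
  age 4: 0.04 × 92 = 3.6800
  age 5: 0.02 × 490 = 9.8000
R₀ = 0.0000 + 39.6100 + 33.7400 + 3.6800 + 9.8000 = 86.8300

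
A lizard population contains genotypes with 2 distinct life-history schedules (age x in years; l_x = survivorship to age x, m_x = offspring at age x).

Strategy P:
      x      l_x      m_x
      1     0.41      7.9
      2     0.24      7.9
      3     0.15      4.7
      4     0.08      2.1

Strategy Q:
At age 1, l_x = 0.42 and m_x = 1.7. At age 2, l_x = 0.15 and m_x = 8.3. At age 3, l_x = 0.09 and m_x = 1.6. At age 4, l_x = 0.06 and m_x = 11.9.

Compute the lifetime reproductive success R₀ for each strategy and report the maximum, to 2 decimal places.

Strategy P: R₀ = 0.41×7.9 + 0.24×7.9 + 0.15×4.7 + 0.08×2.1 = 6.0080
Strategy Q: R₀ = 0.42×1.7 + 0.15×8.3 + 0.09×1.6 + 0.06×11.9 = 2.8170
Highest R₀: strategy P with 6.0080.

6.01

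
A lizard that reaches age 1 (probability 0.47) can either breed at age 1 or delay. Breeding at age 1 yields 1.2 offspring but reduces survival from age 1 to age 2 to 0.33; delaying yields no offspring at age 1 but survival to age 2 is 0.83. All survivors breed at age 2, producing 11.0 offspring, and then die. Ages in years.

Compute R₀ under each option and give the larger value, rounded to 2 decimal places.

breed at age 1: R₀ = 0.47 × (1.2 + 0.33 × 11.0) = 0.47 × 4.8300 = 2.2701
delay to age 2: R₀ = 0.47 × (0.83 × 11.0) = 0.47 × 9.1300 = 4.2911
Higher: delay to age 2 (4.2911).

4.29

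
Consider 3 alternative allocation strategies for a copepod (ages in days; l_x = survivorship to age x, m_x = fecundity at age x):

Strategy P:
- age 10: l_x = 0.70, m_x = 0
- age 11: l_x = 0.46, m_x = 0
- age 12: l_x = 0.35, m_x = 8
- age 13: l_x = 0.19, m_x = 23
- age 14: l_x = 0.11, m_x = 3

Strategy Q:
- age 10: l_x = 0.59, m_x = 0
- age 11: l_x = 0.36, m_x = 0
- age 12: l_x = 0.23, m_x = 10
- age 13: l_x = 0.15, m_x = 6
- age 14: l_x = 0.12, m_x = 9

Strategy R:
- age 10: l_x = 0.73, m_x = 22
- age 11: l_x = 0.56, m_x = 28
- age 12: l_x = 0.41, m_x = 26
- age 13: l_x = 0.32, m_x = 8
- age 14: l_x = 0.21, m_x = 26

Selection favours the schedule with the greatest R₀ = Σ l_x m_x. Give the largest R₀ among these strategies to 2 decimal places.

Strategy P: R₀ = 0.70×0 + 0.46×0 + 0.35×8 + 0.19×23 + 0.11×3 = 7.5000
Strategy Q: R₀ = 0.59×0 + 0.36×0 + 0.23×10 + 0.15×6 + 0.12×9 = 4.2800
Strategy R: R₀ = 0.73×22 + 0.56×28 + 0.41×26 + 0.32×8 + 0.21×26 = 50.4200
Highest R₀: strategy R with 50.4200.

50.42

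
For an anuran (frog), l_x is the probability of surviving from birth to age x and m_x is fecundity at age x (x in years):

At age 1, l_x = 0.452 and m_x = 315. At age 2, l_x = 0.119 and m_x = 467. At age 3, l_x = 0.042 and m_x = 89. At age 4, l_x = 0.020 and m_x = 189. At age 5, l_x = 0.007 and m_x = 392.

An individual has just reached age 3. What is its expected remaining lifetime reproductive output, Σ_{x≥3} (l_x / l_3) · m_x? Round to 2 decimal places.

l_3 = 0.042. Conditional survival from age 3 to x is l_x / l_3.
  x=3: (0.042/0.042) × 89 = 89.0000
  x=4: (0.020/0.042) × 189 = 90.0000
  x=5: (0.007/0.042) × 392 = 65.3333
Sum = 89.0000 + 90.0000 + 65.3333 = 244.3333

244.33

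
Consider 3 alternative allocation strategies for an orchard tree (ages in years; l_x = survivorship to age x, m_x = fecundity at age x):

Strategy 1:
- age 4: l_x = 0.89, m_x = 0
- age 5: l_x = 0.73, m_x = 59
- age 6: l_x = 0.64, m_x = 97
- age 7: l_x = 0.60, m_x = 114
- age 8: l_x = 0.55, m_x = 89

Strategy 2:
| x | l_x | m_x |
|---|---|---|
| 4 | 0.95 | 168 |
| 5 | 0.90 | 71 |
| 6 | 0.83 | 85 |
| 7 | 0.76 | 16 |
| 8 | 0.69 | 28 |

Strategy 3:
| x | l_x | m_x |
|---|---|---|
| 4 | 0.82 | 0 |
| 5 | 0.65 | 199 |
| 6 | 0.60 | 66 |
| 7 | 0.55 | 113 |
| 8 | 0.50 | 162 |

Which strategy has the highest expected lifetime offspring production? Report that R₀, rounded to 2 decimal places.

325.53

Strategy 1: R₀ = 0.89×0 + 0.73×59 + 0.64×97 + 0.60×114 + 0.55×89 = 222.5000
Strategy 2: R₀ = 0.95×168 + 0.90×71 + 0.83×85 + 0.76×16 + 0.69×28 = 325.5300
Strategy 3: R₀ = 0.82×0 + 0.65×199 + 0.60×66 + 0.55×113 + 0.50×162 = 312.1000
Highest R₀: strategy 2 with 325.5300.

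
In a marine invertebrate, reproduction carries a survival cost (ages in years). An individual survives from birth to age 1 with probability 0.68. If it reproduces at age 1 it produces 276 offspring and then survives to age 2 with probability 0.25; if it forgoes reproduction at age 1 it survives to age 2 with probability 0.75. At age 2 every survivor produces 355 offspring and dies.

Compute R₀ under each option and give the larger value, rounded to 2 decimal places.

breed at age 1: R₀ = 0.68 × (276 + 0.25 × 355) = 0.68 × 364.7500 = 248.0300
delay to age 2: R₀ = 0.68 × (0.75 × 355) = 0.68 × 266.2500 = 181.0500
Higher: breed at age 1 (248.0300).

248.03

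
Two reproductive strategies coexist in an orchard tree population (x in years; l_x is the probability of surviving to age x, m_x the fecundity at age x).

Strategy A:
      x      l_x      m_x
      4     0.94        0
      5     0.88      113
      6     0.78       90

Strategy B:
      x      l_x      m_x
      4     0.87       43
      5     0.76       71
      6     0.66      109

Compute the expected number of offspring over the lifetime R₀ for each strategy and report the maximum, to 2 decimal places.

169.64

Strategy A: R₀ = 0.94×0 + 0.88×113 + 0.78×90 = 169.6400
Strategy B: R₀ = 0.87×43 + 0.76×71 + 0.66×109 = 163.3100
Highest R₀: strategy A with 169.6400.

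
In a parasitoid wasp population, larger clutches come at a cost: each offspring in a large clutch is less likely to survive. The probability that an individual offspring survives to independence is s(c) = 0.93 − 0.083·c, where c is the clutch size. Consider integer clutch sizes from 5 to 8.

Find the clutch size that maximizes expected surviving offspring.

Expected surviving offspring = c × s(c):
  c=5: 5 × 0.515 = 2.575
  c=6: 6 × 0.432 = 2.592
  c=7: 7 × 0.349 = 2.443
  c=8: 8 × 0.266 = 2.128
Maximum at c = 6 (2.592 surviving offspring).

6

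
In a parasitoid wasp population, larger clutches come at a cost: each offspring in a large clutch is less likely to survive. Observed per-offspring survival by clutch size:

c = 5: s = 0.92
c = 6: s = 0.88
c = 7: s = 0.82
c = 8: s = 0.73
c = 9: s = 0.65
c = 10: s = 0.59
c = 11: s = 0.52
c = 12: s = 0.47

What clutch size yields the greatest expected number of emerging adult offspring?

10

Expected emerging adult offspring = c × s(c):
  c=5: 5 × 0.92 = 4.600
  c=6: 6 × 0.88 = 5.280
  c=7: 7 × 0.82 = 5.740
  c=8: 8 × 0.73 = 5.840
  c=9: 9 × 0.65 = 5.850
  c=10: 10 × 0.59 = 5.900
  c=11: 11 × 0.52 = 5.720
  c=12: 12 × 0.47 = 5.640
Maximum at c = 10 (5.900 emerging adult offspring).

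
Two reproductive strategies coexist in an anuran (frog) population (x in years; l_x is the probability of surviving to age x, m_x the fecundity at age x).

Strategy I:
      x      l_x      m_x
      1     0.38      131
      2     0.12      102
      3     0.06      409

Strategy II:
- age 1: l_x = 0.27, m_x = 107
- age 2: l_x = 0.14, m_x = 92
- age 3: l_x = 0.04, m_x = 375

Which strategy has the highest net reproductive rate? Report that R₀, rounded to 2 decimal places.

86.56

Strategy I: R₀ = 0.38×131 + 0.12×102 + 0.06×409 = 86.5600
Strategy II: R₀ = 0.27×107 + 0.14×92 + 0.04×375 = 56.7700
Highest R₀: strategy I with 86.5600.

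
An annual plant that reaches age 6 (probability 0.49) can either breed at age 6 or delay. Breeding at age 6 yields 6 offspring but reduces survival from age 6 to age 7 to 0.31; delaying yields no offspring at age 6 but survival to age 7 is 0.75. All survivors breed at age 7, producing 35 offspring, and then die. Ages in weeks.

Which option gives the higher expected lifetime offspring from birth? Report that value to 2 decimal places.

12.86

breed at age 6: R₀ = 0.49 × (6 + 0.31 × 35) = 0.49 × 16.8500 = 8.2565
delay to age 7: R₀ = 0.49 × (0.75 × 35) = 0.49 × 26.2500 = 12.8625
Higher: delay to age 7 (12.8625).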